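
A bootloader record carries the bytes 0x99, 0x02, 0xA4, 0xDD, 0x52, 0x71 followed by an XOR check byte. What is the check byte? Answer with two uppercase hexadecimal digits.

C1

XOR the bytes together:
  start with 0x99
  0x99 ⊕ 0x02 = 0x9B
  0x9B ⊕ 0xA4 = 0x3F
  0x3F ⊕ 0xDD = 0xE2
  0xE2 ⊕ 0x52 = 0xB0
  0xB0 ⊕ 0x71 = 0xC1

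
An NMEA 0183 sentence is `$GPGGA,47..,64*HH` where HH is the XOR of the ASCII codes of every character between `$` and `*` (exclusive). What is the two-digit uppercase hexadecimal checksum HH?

57

XOR the ASCII codes of the payload characters:
  'G' = 0x47 → acc = 0x47
  'P' = 0x50 → acc = 0x17
  'G' = 0x47 → acc = 0x50
  'G' = 0x47 → acc = 0x17
  'A' = 0x41 → acc = 0x56
  ',' = 0x2C → acc = 0x7A
  '4' = 0x34 → acc = 0x4E
  '7' = 0x37 → acc = 0x79
  '.' = 0x2E → acc = 0x57
  '.' = 0x2E → acc = 0x79
  ',' = 0x2C → acc = 0x55
  '6' = 0x36 → acc = 0x63
  '4' = 0x34 → acc = 0x57
Checksum = 0x57.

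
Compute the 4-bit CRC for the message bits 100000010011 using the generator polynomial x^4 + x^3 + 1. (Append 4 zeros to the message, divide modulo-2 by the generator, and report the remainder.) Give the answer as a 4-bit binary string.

Append 4 zeros: 1000000100110000. Divide by 11001 (XOR where the leading bit is 1):
  pos 0: 10000 XOR 11001 = 01001
  pos 1: 10010 XOR 11001 = 01011
  pos 2: 10110 XOR 11001 = 01111
  pos 3: 11111 XOR 11001 = 00110
  pos 5: 11000 XOR 11001 = 00001
  pos 9: 11100 XOR 11001 = 00101
  pos 11: 10100 XOR 11001 = 01101
Remainder (last 4 bits) = 1101. This is the CRC / FCS.

1101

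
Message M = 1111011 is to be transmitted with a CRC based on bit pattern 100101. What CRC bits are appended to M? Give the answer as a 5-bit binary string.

01110

Append 5 zeros: 111101100000. Divide by 100101 (XOR where the leading bit is 1):
  pos 0: 111101 XOR 100101 = 011000
  pos 1: 110001 XOR 100101 = 010100
  pos 2: 101000 XOR 100101 = 001101
  pos 4: 110100 XOR 100101 = 010001
  pos 5: 100010 XOR 100101 = 000111
Remainder (last 5 bits) = 01110. This is the CRC / FCS.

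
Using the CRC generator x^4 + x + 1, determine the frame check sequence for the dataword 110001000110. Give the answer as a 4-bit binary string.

0101

Append 4 zeros: 1100010001100000. Divide by 10011 (XOR where the leading bit is 1):
  pos 0: 11000 XOR 10011 = 01011
  pos 1: 10111 XOR 10011 = 00100
  pos 3: 10000 XOR 10011 = 00011
  pos 6: 11011 XOR 10011 = 01000
  pos 7: 10000 XOR 10011 = 00011
  pos 10: 11000 XOR 10011 = 01011
  pos 11: 10110 XOR 10011 = 00101
Remainder (last 4 bits) = 0101. This is the CRC / FCS.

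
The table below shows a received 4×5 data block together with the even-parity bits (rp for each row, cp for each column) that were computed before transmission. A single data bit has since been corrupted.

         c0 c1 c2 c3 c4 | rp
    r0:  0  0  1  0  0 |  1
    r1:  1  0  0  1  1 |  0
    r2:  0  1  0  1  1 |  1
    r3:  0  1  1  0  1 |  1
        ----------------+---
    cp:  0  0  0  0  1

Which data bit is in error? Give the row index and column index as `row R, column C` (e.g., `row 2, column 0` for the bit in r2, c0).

row 1, column 0

Recompute each row's even parity and compare to rp:
  r0: data parity 1, sent rp 1 → ok
  r1: data parity 1, sent rp 0 → mismatch
  r2: data parity 1, sent rp 1 → ok
  r3: data parity 1, sent rp 1 → ok
Recompute each column's even parity and compare to cp:
  c0: data parity 1, sent cp 0 → mismatch
  c1: data parity 0, sent cp 0 → ok
  c2: data parity 0, sent cp 0 → ok
  c3: data parity 0, sent cp 0 → ok
  c4: data parity 1, sent cp 1 → ok
Exactly one row (r1) and one column (c0) fail → the flipped bit is at their intersection.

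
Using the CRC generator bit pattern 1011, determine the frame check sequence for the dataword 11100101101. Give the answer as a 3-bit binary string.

Append 3 zeros: 11100101101000. Divide by 1011 (XOR where the leading bit is 1):
  pos 0: 1110 XOR 1011 = 0101
  pos 1: 1010 XOR 1011 = 0001
  pos 4: 1101 XOR 1011 = 0110
  pos 5: 1101 XOR 1011 = 0110
  pos 6: 1100 XOR 1011 = 0111
  pos 7: 1111 XOR 1011 = 0100
  pos 8: 1000 XOR 1011 = 0011
  pos 10: 1100 XOR 1011 = 0111
Remainder (last 3 bits) = 111. This is the CRC / FCS.

111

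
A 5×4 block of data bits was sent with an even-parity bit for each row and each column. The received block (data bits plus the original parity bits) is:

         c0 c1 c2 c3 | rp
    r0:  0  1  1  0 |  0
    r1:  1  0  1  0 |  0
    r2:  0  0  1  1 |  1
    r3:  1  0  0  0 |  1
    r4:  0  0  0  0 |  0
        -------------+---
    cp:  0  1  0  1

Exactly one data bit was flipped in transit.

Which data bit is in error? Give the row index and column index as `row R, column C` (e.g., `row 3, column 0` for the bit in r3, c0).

Recompute each row's even parity and compare to rp:
  r0: data parity 0, sent rp 0 → ok
  r1: data parity 0, sent rp 0 → ok
  r2: data parity 0, sent rp 1 → mismatch
  r3: data parity 1, sent rp 1 → ok
  r4: data parity 0, sent rp 0 → ok
Recompute each column's even parity and compare to cp:
  c0: data parity 0, sent cp 0 → ok
  c1: data parity 1, sent cp 1 → ok
  c2: data parity 1, sent cp 0 → mismatch
  c3: data parity 1, sent cp 1 → ok
Exactly one row (r2) and one column (c2) fail → the flipped bit is at their intersection.

row 2, column 2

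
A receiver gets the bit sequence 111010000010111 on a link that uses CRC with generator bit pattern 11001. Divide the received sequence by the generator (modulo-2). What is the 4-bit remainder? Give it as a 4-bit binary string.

1101

Modulo-2 division of 111010000010111 by 11001:
  pos 0: 11101 XOR 11001 = 00100
  pos 2: 10000 XOR 11001 = 01001
  pos 3: 10010 XOR 11001 = 01011
  pos 4: 10110 XOR 11001 = 01111
  pos 5: 11110 XOR 11001 = 00111
  pos 7: 11110 XOR 11001 = 00111
  pos 9: 11111 XOR 11001 = 00110
Remainder = 1101 (nonzero — an error is detected).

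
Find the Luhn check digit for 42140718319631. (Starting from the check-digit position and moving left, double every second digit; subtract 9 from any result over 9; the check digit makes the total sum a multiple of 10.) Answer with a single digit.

8

Partial digits right→left: 1 3 6 9 1 3 8 1 7 0 4 1 2 4
Double every second digit counting from the check-digit position (so the 1st, 3rd, 5th, ... of the partial from the right).
  doubled (with −9 where >9): 2 3 2 7 5 8 4 → sum 31
  kept as-is: 3 9 3 1 0 1 4 → sum 21
Total = 31 + 21 = 52.
Check digit = (10 − (52 mod 10)) mod 10 = 8.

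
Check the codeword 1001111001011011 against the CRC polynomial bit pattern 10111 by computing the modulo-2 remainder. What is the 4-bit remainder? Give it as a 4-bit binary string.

0000

Modulo-2 division of 1001111001011011 by 10111:
  pos 0: 10011 XOR 10111 = 00100
  pos 2: 10011 XOR 10111 = 00100
  pos 4: 10000 XOR 10111 = 00111
  pos 6: 11110 XOR 10111 = 01001
  pos 7: 10011 XOR 10111 = 00100
  pos 9: 10010 XOR 10111 = 00101
  pos 11: 10111 XOR 10111 = 00000
Remainder = 0000 (zero — the frame passes the CRC check).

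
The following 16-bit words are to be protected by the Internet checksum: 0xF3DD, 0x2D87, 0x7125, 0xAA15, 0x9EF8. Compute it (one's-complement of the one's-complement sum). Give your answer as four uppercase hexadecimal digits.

2467

One's-complement addition (fold any carry out of bit 15 back into bit 0):
  0xF3DD + 0x2D87 = 0x12164 → wrap carry → 0x2165
  0x2165 + 0x7125 = 0x0928A
  0x928A + 0xAA15 = 0x13C9F → wrap carry → 0x3CA0
  0x3CA0 + 0x9EF8 = 0x0DB98
One's-complement sum = 0xDB98.
Checksum = ~0xDB98 & 0xFFFF = 0x2467.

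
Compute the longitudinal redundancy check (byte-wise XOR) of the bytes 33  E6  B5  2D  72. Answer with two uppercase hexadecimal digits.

3F

XOR the bytes together:
  start with 0x33
  0x33 ⊕ 0xE6 = 0xD5
  0xD5 ⊕ 0xB5 = 0x60
  0x60 ⊕ 0x2D = 0x4D
  0x4D ⊕ 0x72 = 0x3F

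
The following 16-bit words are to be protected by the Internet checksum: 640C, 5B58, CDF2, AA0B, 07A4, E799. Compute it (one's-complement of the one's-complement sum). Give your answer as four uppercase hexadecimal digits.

D95E

One's-complement addition (fold any carry out of bit 15 back into bit 0):
  0x640C + 0x5B58 = 0x0BF64
  0xBF64 + 0xCDF2 = 0x18D56 → wrap carry → 0x8D57
  0x8D57 + 0xAA0B = 0x13762 → wrap carry → 0x3763
  0x3763 + 0x07A4 = 0x03F07
  0x3F07 + 0xE799 = 0x126A0 → wrap carry → 0x26A1
One's-complement sum = 0x26A1.
Checksum = ~0x26A1 & 0xFFFF = 0xD95E.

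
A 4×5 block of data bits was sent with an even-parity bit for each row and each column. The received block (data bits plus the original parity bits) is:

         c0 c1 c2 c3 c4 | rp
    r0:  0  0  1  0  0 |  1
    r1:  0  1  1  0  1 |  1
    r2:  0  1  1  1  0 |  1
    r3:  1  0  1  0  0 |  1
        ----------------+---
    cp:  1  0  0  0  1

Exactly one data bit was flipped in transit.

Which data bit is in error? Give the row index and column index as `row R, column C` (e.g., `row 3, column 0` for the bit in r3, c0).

row 3, column 3

Recompute each row's even parity and compare to rp:
  r0: data parity 1, sent rp 1 → ok
  r1: data parity 1, sent rp 1 → ok
  r2: data parity 1, sent rp 1 → ok
  r3: data parity 0, sent rp 1 → mismatch
Recompute each column's even parity and compare to cp:
  c0: data parity 1, sent cp 1 → ok
  c1: data parity 0, sent cp 0 → ok
  c2: data parity 0, sent cp 0 → ok
  c3: data parity 1, sent cp 0 → mismatch
  c4: data parity 1, sent cp 1 → ok
Exactly one row (r3) and one column (c3) fail → the flipped bit is at their intersection.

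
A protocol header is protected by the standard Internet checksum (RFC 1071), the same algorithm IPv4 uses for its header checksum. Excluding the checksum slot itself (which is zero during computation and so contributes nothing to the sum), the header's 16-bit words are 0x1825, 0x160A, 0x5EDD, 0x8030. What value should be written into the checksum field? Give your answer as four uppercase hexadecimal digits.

F2C2

One's-complement addition (fold any carry out of bit 15 back into bit 0):
  0x1825 + 0x160A = 0x02E2F
  0x2E2F + 0x5EDD = 0x08D0C
  0x8D0C + 0x8030 = 0x10D3C → wrap carry → 0x0D3D
One's-complement sum = 0x0D3D.
Checksum = ~0x0D3D & 0xFFFF = 0xF2C2.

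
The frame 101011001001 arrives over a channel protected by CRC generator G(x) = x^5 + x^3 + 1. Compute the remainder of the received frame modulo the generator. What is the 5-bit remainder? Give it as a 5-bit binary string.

00100

Modulo-2 division of 101011001001 by 101001:
  pos 0: 101011 XOR 101001 = 000010
  pos 4: 100010 XOR 101001 = 001011
  pos 6: 101101 XOR 101001 = 000100
Remainder = 00100 (nonzero — an error is detected).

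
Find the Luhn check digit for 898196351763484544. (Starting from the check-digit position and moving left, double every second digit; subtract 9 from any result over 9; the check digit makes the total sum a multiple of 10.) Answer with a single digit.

Partial digits right→left: 4 4 5 4 8 4 3 6 7 1 5 3 6 9 1 8 9 8
Double every second digit counting from the check-digit position (so the 1st, 3rd, 5th, ... of the partial from the right).
  doubled (with −9 where >9): 8 1 7 6 5 1 3 2 9 → sum 42
  kept as-is: 4 4 4 6 1 3 9 8 8 → sum 47
Total = 42 + 47 = 89.
Check digit = (10 − (89 mod 10)) mod 10 = 1.

1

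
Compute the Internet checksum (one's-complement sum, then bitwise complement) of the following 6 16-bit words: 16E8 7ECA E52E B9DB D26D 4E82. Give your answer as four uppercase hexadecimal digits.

AA52

One's-complement addition (fold any carry out of bit 15 back into bit 0):
  0x16E8 + 0x7ECA = 0x095B2
  0x95B2 + 0xE52E = 0x17AE0 → wrap carry → 0x7AE1
  0x7AE1 + 0xB9DB = 0x134BC → wrap carry → 0x34BD
  0x34BD + 0xD26D = 0x1072A → wrap carry → 0x072B
  0x072B + 0x4E82 = 0x055AD
One's-complement sum = 0x55AD.
Checksum = ~0x55AD & 0xFFFF = 0xAA52.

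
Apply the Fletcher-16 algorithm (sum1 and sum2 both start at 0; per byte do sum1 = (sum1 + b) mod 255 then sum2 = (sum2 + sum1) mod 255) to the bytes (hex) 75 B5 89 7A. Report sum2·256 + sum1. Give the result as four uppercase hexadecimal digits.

842F

Running sums (mod 255):
  after byte 0 (75): sum1=117, sum2=117
  after byte 1 (B5): sum1=43, sum2=160
  after byte 2 (89): sum1=180, sum2=85
  after byte 3 (7A): sum1=47, sum2=132
Checksum = sum2·256 + sum1 = 132·256 + 47 = 33839 = 0x842F.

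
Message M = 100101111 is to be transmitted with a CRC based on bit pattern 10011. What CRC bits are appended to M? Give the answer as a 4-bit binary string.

0111

Append 4 zeros: 1001011110000. Divide by 10011 (XOR where the leading bit is 1):
  pos 0: 10010 XOR 10011 = 00001
  pos 4: 11111 XOR 10011 = 01100
  pos 5: 11000 XOR 10011 = 01011
  pos 6: 10110 XOR 10011 = 00101
  pos 8: 10100 XOR 10011 = 00111
Remainder (last 4 bits) = 0111. This is the CRC / FCS.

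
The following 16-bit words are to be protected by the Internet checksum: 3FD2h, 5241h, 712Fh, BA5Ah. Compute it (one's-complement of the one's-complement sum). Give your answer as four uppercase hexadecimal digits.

4262

One's-complement addition (fold any carry out of bit 15 back into bit 0):
  0x3FD2 + 0x5241 = 0x09213
  0x9213 + 0x712F = 0x10342 → wrap carry → 0x0343
  0x0343 + 0xBA5A = 0x0BD9D
One's-complement sum = 0xBD9D.
Checksum = ~0xBD9D & 0xFFFF = 0x4262.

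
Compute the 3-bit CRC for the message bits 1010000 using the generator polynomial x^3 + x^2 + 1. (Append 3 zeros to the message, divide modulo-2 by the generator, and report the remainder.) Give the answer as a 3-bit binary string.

Append 3 zeros: 1010000000. Divide by 1101 (XOR where the leading bit is 1):
  pos 0: 1010 XOR 1101 = 0111
  pos 1: 1110 XOR 1101 = 0011
  pos 3: 1100 XOR 1101 = 0001
  pos 6: 1000 XOR 1101 = 0101
Remainder (last 3 bits) = 101. This is the CRC / FCS.

101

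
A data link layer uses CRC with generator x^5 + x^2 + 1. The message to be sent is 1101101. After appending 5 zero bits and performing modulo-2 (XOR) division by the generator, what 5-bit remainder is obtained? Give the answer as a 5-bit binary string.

01010

Append 5 zeros: 110110100000. Divide by 100101 (XOR where the leading bit is 1):
  pos 0: 110110 XOR 100101 = 010011
  pos 1: 100111 XOR 100101 = 000010
  pos 5: 100000 XOR 100101 = 000101
Remainder (last 5 bits) = 01010. This is the CRC / FCS.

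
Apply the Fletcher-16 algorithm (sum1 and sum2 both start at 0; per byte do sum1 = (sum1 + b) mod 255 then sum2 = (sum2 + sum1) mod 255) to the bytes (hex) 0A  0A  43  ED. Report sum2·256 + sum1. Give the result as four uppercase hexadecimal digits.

Running sums (mod 255):
  after byte 0 (0A): sum1=10, sum2=10
  after byte 1 (0A): sum1=20, sum2=30
  after byte 2 (43): sum1=87, sum2=117
  after byte 3 (ED): sum1=69, sum2=186
Checksum = sum2·256 + sum1 = 186·256 + 69 = 47685 = 0xBA45.

BA45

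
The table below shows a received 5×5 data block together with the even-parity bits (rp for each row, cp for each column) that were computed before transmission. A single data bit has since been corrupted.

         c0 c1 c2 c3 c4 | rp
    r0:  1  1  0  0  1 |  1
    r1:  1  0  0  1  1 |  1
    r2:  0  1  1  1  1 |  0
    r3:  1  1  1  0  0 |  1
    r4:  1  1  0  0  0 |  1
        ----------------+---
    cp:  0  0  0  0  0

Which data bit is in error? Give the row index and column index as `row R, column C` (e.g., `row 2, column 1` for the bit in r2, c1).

Recompute each row's even parity and compare to rp:
  r0: data parity 1, sent rp 1 → ok
  r1: data parity 1, sent rp 1 → ok
  r2: data parity 0, sent rp 0 → ok
  r3: data parity 1, sent rp 1 → ok
  r4: data parity 0, sent rp 1 → mismatch
Recompute each column's even parity and compare to cp:
  c0: data parity 0, sent cp 0 → ok
  c1: data parity 0, sent cp 0 → ok
  c2: data parity 0, sent cp 0 → ok
  c3: data parity 0, sent cp 0 → ok
  c4: data parity 1, sent cp 0 → mismatch
Exactly one row (r4) and one column (c4) fail → the flipped bit is at their intersection.

row 4, column 4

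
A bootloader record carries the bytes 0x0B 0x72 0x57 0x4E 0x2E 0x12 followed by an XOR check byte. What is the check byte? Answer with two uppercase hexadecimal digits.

5C

XOR the bytes together:
  start with 0x0B
  0x0B ⊕ 0x72 = 0x79
  0x79 ⊕ 0x57 = 0x2E
  0x2E ⊕ 0x4E = 0x60
  0x60 ⊕ 0x2E = 0x4E
  0x4E ⊕ 0x12 = 0x5C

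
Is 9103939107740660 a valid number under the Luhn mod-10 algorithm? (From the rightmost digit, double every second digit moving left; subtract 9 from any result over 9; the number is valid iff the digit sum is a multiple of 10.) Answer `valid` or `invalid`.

From the right, keep odd positions and double even positions (subtract 9 from any doubled value over 9):
  doubled (positions 2,4,...): 3 0 5 0 9 9 0 9 → sum 35
  kept (positions 1,3,...): 0 6 4 7 1 3 3 1 → sum 25
Total = 60.
60 mod 10 = 0, so the number is valid.

valid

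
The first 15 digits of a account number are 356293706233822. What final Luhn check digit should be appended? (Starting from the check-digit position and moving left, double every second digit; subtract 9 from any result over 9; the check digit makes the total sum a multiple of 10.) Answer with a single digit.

0

Partial digits right→left: 2 2 8 3 3 2 6 0 7 3 9 2 6 5 3
Double every second digit counting from the check-digit position (so the 1st, 3rd, 5th, ... of the partial from the right).
  doubled (with −9 where >9): 4 7 6 3 5 9 3 6 → sum 43
  kept as-is: 2 3 2 0 3 2 5 → sum 17
Total = 43 + 17 = 60.
Check digit = (10 − (60 mod 10)) mod 10 = 0.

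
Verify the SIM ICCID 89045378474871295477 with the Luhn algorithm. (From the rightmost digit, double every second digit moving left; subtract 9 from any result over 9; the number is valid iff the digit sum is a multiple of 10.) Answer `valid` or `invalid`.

From the right, keep odd positions and double even positions (subtract 9 from any doubled value over 9):
  doubled (positions 2,4,...): 5 1 4 5 8 8 5 1 0 7 → sum 44
  kept (positions 1,3,...): 7 4 9 1 8 7 8 3 4 9 → sum 60
Total = 104.
104 mod 10 = 4, so the number is invalid.

invalid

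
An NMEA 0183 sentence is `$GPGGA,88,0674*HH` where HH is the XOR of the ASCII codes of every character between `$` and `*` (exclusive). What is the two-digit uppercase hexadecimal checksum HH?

53

XOR the ASCII codes of the payload characters:
  'G' = 0x47 → acc = 0x47
  'P' = 0x50 → acc = 0x17
  'G' = 0x47 → acc = 0x50
  'G' = 0x47 → acc = 0x17
  'A' = 0x41 → acc = 0x56
  ',' = 0x2C → acc = 0x7A
  '8' = 0x38 → acc = 0x42
  '8' = 0x38 → acc = 0x7A
  ',' = 0x2C → acc = 0x56
  '0' = 0x30 → acc = 0x66
  '6' = 0x36 → acc = 0x50
  '7' = 0x37 → acc = 0x67
  '4' = 0x34 → acc = 0x53
Checksum = 0x53.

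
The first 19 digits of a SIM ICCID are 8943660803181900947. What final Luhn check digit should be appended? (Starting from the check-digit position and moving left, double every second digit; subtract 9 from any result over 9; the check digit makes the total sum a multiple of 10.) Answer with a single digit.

4

Partial digits right→left: 7 4 9 0 0 9 1 8 1 3 0 8 0 6 6 3 4 9 8
Double every second digit counting from the check-digit position (so the 1st, 3rd, 5th, ... of the partial from the right).
  doubled (with −9 where >9): 5 9 0 2 2 0 0 3 8 7 → sum 36
  kept as-is: 4 0 9 8 3 8 6 3 9 → sum 50
Total = 36 + 50 = 86.
Check digit = (10 − (86 mod 10)) mod 10 = 4.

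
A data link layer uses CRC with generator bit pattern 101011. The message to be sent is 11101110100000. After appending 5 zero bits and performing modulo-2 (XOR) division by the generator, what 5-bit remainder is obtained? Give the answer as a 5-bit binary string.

01101

Append 5 zeros: 1110111010000000000. Divide by 101011 (XOR where the leading bit is 1):
  pos 0: 111011 XOR 101011 = 010000
  pos 1: 100001 XOR 101011 = 001010
  pos 3: 101001 XOR 101011 = 000010
  pos 7: 100000 XOR 101011 = 001011
  pos 9: 101100 XOR 101011 = 000111
  pos 12: 111000 XOR 101011 = 010011
  pos 13: 100110 XOR 101011 = 001101
Remainder (last 5 bits) = 01101. This is the CRC / FCS.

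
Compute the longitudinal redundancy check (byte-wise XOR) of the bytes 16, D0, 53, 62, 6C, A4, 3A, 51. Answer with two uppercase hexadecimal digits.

XOR the bytes together:
  start with 0x16
  0x16 ⊕ 0xD0 = 0xC6
  0xC6 ⊕ 0x53 = 0x95
  0x95 ⊕ 0x62 = 0xF7
  0xF7 ⊕ 0x6C = 0x9B
  0x9B ⊕ 0xA4 = 0x3F
  0x3F ⊕ 0x3A = 0x05
  0x05 ⊕ 0x51 = 0x54

54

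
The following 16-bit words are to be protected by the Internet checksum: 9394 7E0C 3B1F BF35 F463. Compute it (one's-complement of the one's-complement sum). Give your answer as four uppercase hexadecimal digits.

FFA5

One's-complement addition (fold any carry out of bit 15 back into bit 0):
  0x9394 + 0x7E0C = 0x111A0 → wrap carry → 0x11A1
  0x11A1 + 0x3B1F = 0x04CC0
  0x4CC0 + 0xBF35 = 0x10BF5 → wrap carry → 0x0BF6
  0x0BF6 + 0xF463 = 0x10059 → wrap carry → 0x005A
One's-complement sum = 0x005A.
Checksum = ~0x005A & 0xFFFF = 0xFFA5.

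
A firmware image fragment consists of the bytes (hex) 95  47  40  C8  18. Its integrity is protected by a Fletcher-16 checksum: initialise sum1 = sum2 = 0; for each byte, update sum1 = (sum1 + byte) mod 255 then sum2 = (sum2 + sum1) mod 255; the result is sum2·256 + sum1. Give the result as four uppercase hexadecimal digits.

73FD

Running sums (mod 255):
  after byte 0 (95): sum1=149, sum2=149
  after byte 1 (47): sum1=220, sum2=114
  after byte 2 (40): sum1=29, sum2=143
  after byte 3 (C8): sum1=229, sum2=117
  after byte 4 (18): sum1=253, sum2=115
Checksum = sum2·256 + sum1 = 115·256 + 253 = 29693 = 0x73FD.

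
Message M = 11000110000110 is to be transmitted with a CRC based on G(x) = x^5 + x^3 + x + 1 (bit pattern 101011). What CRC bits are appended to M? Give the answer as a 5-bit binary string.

Append 5 zeros: 1100011000011000000. Divide by 101011 (XOR where the leading bit is 1):
  pos 0: 110001 XOR 101011 = 011010
  pos 1: 110101 XOR 101011 = 011110
  pos 2: 111100 XOR 101011 = 010111
  pos 3: 101110 XOR 101011 = 000101
  pos 6: 101001 XOR 101011 = 000010
  pos 10: 101000 XOR 101011 = 000011
Remainder (last 5 bits) = 11000. This is the CRC / FCS.

11000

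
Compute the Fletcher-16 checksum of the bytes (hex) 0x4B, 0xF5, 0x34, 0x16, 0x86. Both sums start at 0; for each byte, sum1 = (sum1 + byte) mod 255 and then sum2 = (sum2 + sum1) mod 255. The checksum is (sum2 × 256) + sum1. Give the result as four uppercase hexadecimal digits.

Running sums (mod 255):
  after byte 0 (0x4B): sum1=75, sum2=75
  after byte 1 (0xF5): sum1=65, sum2=140
  after byte 2 (0x34): sum1=117, sum2=2
  after byte 3 (0x16): sum1=139, sum2=141
  after byte 4 (0x86): sum1=18, sum2=159
Checksum = sum2·256 + sum1 = 159·256 + 18 = 40722 = 0x9F12.

9F12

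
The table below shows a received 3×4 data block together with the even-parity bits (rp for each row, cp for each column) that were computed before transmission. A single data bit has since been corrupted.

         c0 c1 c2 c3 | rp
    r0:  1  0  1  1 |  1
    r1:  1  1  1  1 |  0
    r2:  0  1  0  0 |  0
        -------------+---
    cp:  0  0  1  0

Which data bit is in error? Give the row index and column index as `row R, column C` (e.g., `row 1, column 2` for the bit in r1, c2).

Recompute each row's even parity and compare to rp:
  r0: data parity 1, sent rp 1 → ok
  r1: data parity 0, sent rp 0 → ok
  r2: data parity 1, sent rp 0 → mismatch
Recompute each column's even parity and compare to cp:
  c0: data parity 0, sent cp 0 → ok
  c1: data parity 0, sent cp 0 → ok
  c2: data parity 0, sent cp 1 → mismatch
  c3: data parity 0, sent cp 0 → ok
Exactly one row (r2) and one column (c2) fail → the flipped bit is at their intersection.

row 2, column 2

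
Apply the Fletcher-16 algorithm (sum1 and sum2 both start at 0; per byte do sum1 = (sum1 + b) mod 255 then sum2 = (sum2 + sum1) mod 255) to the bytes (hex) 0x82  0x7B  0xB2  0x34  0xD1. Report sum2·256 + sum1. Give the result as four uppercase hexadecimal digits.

Running sums (mod 255):
  after byte 0 (0x82): sum1=130, sum2=130
  after byte 1 (0x7B): sum1=253, sum2=128
  after byte 2 (0xB2): sum1=176, sum2=49
  after byte 3 (0x34): sum1=228, sum2=22
  after byte 4 (0xD1): sum1=182, sum2=204
Checksum = sum2·256 + sum1 = 204·256 + 182 = 52406 = 0xCCB6.

CCB6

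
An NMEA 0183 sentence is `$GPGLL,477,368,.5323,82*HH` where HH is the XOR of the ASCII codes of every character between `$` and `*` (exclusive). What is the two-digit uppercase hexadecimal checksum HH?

7A

XOR the ASCII codes of the payload characters:
  'G' = 0x47 → acc = 0x47
  'P' = 0x50 → acc = 0x17
  'G' = 0x47 → acc = 0x50
  'L' = 0x4C → acc = 0x1C
  'L' = 0x4C → acc = 0x50
  ',' = 0x2C → acc = 0x7C
  '4' = 0x34 → acc = 0x48
  '7' = 0x37 → acc = 0x7F
  '7' = 0x37 → acc = 0x48
  ',' = 0x2C → acc = 0x64
  '3' = 0x33 → acc = 0x57
  '6' = 0x36 → acc = 0x61
  '8' = 0x38 → acc = 0x59
  ',' = 0x2C → acc = 0x75
  '.' = 0x2E → acc = 0x5B
  '5' = 0x35 → acc = 0x6E
  '3' = 0x33 → acc = 0x5D
  '2' = 0x32 → acc = 0x6F
  '3' = 0x33 → acc = 0x5C
  ',' = 0x2C → acc = 0x70
  '8' = 0x38 → acc = 0x48
  '2' = 0x32 → acc = 0x7A
Checksum = 0x7A.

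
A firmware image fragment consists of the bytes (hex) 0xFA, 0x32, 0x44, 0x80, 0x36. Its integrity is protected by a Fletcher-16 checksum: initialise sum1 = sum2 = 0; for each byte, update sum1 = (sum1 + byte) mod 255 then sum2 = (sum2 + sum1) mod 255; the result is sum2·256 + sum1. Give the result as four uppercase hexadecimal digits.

Running sums (mod 255):
  after byte 0 (0xFA): sum1=250, sum2=250
  after byte 1 (0x32): sum1=45, sum2=40
  after byte 2 (0x44): sum1=113, sum2=153
  after byte 3 (0x80): sum1=241, sum2=139
  after byte 4 (0x36): sum1=40, sum2=179
Checksum = sum2·256 + sum1 = 179·256 + 40 = 45864 = 0xB328.

B328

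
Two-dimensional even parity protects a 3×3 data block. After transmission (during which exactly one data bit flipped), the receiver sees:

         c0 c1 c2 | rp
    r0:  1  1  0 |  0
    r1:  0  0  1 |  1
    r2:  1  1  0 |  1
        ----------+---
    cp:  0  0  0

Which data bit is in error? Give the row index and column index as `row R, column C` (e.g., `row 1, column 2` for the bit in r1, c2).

Recompute each row's even parity and compare to rp:
  r0: data parity 0, sent rp 0 → ok
  r1: data parity 1, sent rp 1 → ok
  r2: data parity 0, sent rp 1 → mismatch
Recompute each column's even parity and compare to cp:
  c0: data parity 0, sent cp 0 → ok
  c1: data parity 0, sent cp 0 → ok
  c2: data parity 1, sent cp 0 → mismatch
Exactly one row (r2) and one column (c2) fail → the flipped bit is at their intersection.

row 2, column 2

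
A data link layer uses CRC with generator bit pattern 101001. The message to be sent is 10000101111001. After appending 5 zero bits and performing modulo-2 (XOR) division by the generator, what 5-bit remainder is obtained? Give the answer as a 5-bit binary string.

11110

Append 5 zeros: 1000010111100100000. Divide by 101001 (XOR where the leading bit is 1):
  pos 0: 100001 XOR 101001 = 001000
  pos 2: 100001 XOR 101001 = 001000
  pos 4: 100011 XOR 101001 = 001010
  pos 6: 101010 XOR 101001 = 000011
  pos 10: 110100 XOR 101001 = 011101
  pos 11: 111010 XOR 101001 = 010011
  pos 12: 100110 XOR 101001 = 001111
Remainder (last 5 bits) = 11110. This is the CRC / FCS.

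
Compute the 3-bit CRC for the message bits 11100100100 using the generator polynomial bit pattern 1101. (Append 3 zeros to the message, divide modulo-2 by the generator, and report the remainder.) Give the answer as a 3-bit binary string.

Append 3 zeros: 11100100100000. Divide by 1101 (XOR where the leading bit is 1):
  pos 0: 1110 XOR 1101 = 0011
  pos 2: 1101 XOR 1101 = 0000
  pos 8: 1000 XOR 1101 = 0101
  pos 9: 1010 XOR 1101 = 0111
  pos 10: 1110 XOR 1101 = 0011
Remainder (last 3 bits) = 011. This is the CRC / FCS.

011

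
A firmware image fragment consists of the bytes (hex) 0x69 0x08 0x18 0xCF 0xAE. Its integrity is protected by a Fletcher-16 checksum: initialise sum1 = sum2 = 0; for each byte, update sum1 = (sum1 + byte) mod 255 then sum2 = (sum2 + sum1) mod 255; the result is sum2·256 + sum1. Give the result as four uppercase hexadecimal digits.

Running sums (mod 255):
  after byte 0 (0x69): sum1=105, sum2=105
  after byte 1 (0x08): sum1=113, sum2=218
  after byte 2 (0x18): sum1=137, sum2=100
  after byte 3 (0xCF): sum1=89, sum2=189
  after byte 4 (0xAE): sum1=8, sum2=197
Checksum = sum2·256 + sum1 = 197·256 + 8 = 50440 = 0xC508.

C508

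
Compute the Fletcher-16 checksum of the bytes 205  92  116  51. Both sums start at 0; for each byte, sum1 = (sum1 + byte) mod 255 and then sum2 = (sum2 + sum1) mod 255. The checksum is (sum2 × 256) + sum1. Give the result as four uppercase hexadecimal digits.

Running sums (mod 255):
  after byte 0 (205): sum1=205, sum2=205
  after byte 1 (92): sum1=42, sum2=247
  after byte 2 (116): sum1=158, sum2=150
  after byte 3 (51): sum1=209, sum2=104
Checksum = sum2·256 + sum1 = 104·256 + 209 = 26833 = 0x68D1.

68D1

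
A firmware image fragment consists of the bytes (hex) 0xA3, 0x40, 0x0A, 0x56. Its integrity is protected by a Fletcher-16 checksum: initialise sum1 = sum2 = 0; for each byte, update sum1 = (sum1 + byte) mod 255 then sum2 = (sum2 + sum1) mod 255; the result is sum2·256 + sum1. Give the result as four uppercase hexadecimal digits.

Running sums (mod 255):
  after byte 0 (0xA3): sum1=163, sum2=163
  after byte 1 (0x40): sum1=227, sum2=135
  after byte 2 (0x0A): sum1=237, sum2=117
  after byte 3 (0x56): sum1=68, sum2=185
Checksum = sum2·256 + sum1 = 185·256 + 68 = 47428 = 0xB944.

B944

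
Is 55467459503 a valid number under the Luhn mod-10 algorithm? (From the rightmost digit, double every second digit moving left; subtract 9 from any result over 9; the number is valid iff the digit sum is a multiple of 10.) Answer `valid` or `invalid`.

From the right, keep odd positions and double even positions (subtract 9 from any doubled value over 9):
  doubled (positions 2,4,...): 0 9 8 3 1 → sum 21
  kept (positions 1,3,...): 3 5 5 7 4 5 → sum 29
Total = 50.
50 mod 10 = 0, so the number is valid.

valid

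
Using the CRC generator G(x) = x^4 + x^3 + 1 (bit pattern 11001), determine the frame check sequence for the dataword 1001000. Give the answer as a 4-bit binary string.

Append 4 zeros: 10010000000. Divide by 11001 (XOR where the leading bit is 1):
  pos 0: 10010 XOR 11001 = 01011
  pos 1: 10110 XOR 11001 = 01111
  pos 2: 11110 XOR 11001 = 00111
  pos 4: 11100 XOR 11001 = 00101
  pos 6: 10100 XOR 11001 = 01101
Remainder (last 4 bits) = 1101. This is the CRC / FCS.

1101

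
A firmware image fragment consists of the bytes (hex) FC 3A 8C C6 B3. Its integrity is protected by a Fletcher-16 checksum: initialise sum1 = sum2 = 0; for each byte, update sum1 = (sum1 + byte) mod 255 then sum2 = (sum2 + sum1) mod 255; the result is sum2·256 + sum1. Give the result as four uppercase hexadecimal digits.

C03E

Running sums (mod 255):
  after byte 0 (FC): sum1=252, sum2=252
  after byte 1 (3A): sum1=55, sum2=52
  after byte 2 (8C): sum1=195, sum2=247
  after byte 3 (C6): sum1=138, sum2=130
  after byte 4 (B3): sum1=62, sum2=192
Checksum = sum2·256 + sum1 = 192·256 + 62 = 49214 = 0xC03E.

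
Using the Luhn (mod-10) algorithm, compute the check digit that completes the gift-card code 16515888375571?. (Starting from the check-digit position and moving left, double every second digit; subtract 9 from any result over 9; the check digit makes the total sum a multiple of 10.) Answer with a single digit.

9

Partial digits right→left: 1 7 5 5 7 3 8 8 8 5 1 5 6 1
Double every second digit counting from the check-digit position (so the 1st, 3rd, 5th, ... of the partial from the right).
  doubled (with −9 where >9): 2 1 5 7 7 2 3 → sum 27
  kept as-is: 7 5 3 8 5 5 1 → sum 34
Total = 27 + 34 = 61.
Check digit = (10 − (61 mod 10)) mod 10 = 9.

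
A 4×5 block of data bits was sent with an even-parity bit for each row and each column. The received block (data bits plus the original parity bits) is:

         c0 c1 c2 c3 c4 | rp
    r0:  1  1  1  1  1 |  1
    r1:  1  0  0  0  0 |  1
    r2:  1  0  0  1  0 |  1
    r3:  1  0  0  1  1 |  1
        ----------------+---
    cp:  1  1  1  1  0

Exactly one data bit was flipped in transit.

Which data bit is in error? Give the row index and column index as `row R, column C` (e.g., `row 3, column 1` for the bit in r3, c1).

Recompute each row's even parity and compare to rp:
  r0: data parity 1, sent rp 1 → ok
  r1: data parity 1, sent rp 1 → ok
  r2: data parity 0, sent rp 1 → mismatch
  r3: data parity 1, sent rp 1 → ok
Recompute each column's even parity and compare to cp:
  c0: data parity 0, sent cp 1 → mismatch
  c1: data parity 1, sent cp 1 → ok
  c2: data parity 1, sent cp 1 → ok
  c3: data parity 1, sent cp 1 → ok
  c4: data parity 0, sent cp 0 → ok
Exactly one row (r2) and one column (c0) fail → the flipped bit is at their intersection.

row 2, column 0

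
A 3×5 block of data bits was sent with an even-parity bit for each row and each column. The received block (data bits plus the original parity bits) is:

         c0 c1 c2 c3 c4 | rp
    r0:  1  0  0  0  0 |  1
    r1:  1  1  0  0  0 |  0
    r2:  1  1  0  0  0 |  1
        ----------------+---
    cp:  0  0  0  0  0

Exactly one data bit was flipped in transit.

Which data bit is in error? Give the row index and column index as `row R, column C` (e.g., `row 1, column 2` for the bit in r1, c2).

Recompute each row's even parity and compare to rp:
  r0: data parity 1, sent rp 1 → ok
  r1: data parity 0, sent rp 0 → ok
  r2: data parity 0, sent rp 1 → mismatch
Recompute each column's even parity and compare to cp:
  c0: data parity 1, sent cp 0 → mismatch
  c1: data parity 0, sent cp 0 → ok
  c2: data parity 0, sent cp 0 → ok
  c3: data parity 0, sent cp 0 → ok
  c4: data parity 0, sent cp 0 → ok
Exactly one row (r2) and one column (c0) fail → the flipped bit is at their intersection.

row 2, column 0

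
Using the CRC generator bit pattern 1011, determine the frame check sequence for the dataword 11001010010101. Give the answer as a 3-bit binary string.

111

Append 3 zeros: 11001010010101000. Divide by 1011 (XOR where the leading bit is 1):
  pos 0: 1100 XOR 1011 = 0111
  pos 1: 1111 XOR 1011 = 0100
  pos 2: 1000 XOR 1011 = 0011
  pos 4: 1110 XOR 1011 = 0101
  pos 5: 1010 XOR 1011 = 0001
  pos 8: 1101 XOR 1011 = 0110
  pos 9: 1100 XOR 1011 = 0111
  pos 10: 1111 XOR 1011 = 0100
  pos 11: 1000 XOR 1011 = 0011
  pos 13: 1100 XOR 1011 = 0111
Remainder (last 3 bits) = 111. This is the CRC / FCS.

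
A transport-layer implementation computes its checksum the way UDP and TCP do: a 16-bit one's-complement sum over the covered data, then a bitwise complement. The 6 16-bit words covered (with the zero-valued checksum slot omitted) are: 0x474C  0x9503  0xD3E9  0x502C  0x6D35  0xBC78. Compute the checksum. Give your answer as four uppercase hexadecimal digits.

D5EB

One's-complement addition (fold any carry out of bit 15 back into bit 0):
  0x474C + 0x9503 = 0x0DC4F
  0xDC4F + 0xD3E9 = 0x1B038 → wrap carry → 0xB039
  0xB039 + 0x502C = 0x10065 → wrap carry → 0x0066
  0x0066 + 0x6D35 = 0x06D9B
  0x6D9B + 0xBC78 = 0x12A13 → wrap carry → 0x2A14
One's-complement sum = 0x2A14.
Checksum = ~0x2A14 & 0xFFFF = 0xD5EB.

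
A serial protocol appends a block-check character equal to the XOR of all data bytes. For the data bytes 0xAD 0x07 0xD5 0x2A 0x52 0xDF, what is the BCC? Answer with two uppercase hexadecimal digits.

D8

XOR the bytes together:
  start with 0xAD
  0xAD ⊕ 0x07 = 0xAA
  0xAA ⊕ 0xD5 = 0x7F
  0x7F ⊕ 0x2A = 0x55
  0x55 ⊕ 0x52 = 0x07
  0x07 ⊕ 0xDF = 0xD8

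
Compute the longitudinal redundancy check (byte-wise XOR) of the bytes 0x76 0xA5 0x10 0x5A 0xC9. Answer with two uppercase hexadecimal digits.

XOR the bytes together:
  start with 0x76
  0x76 ⊕ 0xA5 = 0xD3
  0xD3 ⊕ 0x10 = 0xC3
  0xC3 ⊕ 0x5A = 0x99
  0x99 ⊕ 0xC9 = 0x50

50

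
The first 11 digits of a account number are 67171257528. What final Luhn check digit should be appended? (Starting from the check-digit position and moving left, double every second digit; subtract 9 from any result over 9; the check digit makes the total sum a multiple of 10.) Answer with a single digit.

9

Partial digits right→left: 8 2 5 7 5 2 1 7 1 7 6
Double every second digit counting from the check-digit position (so the 1st, 3rd, 5th, ... of the partial from the right).
  doubled (with −9 where >9): 7 1 1 2 2 3 → sum 16
  kept as-is: 2 7 2 7 7 → sum 25
Total = 16 + 25 = 41.
Check digit = (10 − (41 mod 10)) mod 10 = 9.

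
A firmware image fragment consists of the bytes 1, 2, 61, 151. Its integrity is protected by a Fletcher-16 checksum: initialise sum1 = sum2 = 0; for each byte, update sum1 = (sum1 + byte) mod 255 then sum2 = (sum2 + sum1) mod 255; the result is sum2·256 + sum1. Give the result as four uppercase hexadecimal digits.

Running sums (mod 255):
  after byte 0 (1): sum1=1, sum2=1
  after byte 1 (2): sum1=3, sum2=4
  after byte 2 (61): sum1=64, sum2=68
  after byte 3 (151): sum1=215, sum2=28
Checksum = sum2·256 + sum1 = 28·256 + 215 = 7383 = 0x1CD7.

1CD7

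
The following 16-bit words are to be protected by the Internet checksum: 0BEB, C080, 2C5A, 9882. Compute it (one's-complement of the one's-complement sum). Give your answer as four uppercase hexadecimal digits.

6EB7

One's-complement addition (fold any carry out of bit 15 back into bit 0):
  0x0BEB + 0xC080 = 0x0CC6B
  0xCC6B + 0x2C5A = 0x0F8C5
  0xF8C5 + 0x9882 = 0x19147 → wrap carry → 0x9148
One's-complement sum = 0x9148.
Checksum = ~0x9148 & 0xFFFF = 0x6EB7.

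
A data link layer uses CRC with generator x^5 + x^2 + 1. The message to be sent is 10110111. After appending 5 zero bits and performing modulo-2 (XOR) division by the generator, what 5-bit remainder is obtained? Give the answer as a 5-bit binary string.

Append 5 zeros: 1011011100000. Divide by 100101 (XOR where the leading bit is 1):
  pos 0: 101101 XOR 100101 = 001000
  pos 2: 100011 XOR 100101 = 000110
  pos 5: 110000 XOR 100101 = 010101
  pos 6: 101010 XOR 100101 = 001111
Remainder (last 5 bits) = 11110. This is the CRC / FCS.

11110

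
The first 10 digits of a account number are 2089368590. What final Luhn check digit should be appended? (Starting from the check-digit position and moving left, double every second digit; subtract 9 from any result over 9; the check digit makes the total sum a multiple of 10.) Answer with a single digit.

7

Partial digits right→left: 0 9 5 8 6 3 9 8 0 2
Double every second digit counting from the check-digit position (so the 1st, 3rd, 5th, ... of the partial from the right).
  doubled (with −9 where >9): 0 1 3 9 0 → sum 13
  kept as-is: 9 8 3 8 2 → sum 30
Total = 13 + 30 = 43.
Check digit = (10 − (43 mod 10)) mod 10 = 7.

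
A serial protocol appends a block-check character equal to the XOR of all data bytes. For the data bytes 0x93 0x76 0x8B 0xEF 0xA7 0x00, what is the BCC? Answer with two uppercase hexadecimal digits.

XOR the bytes together:
  start with 0x93
  0x93 ⊕ 0x76 = 0xE5
  0xE5 ⊕ 0x8B = 0x6E
  0x6E ⊕ 0xEF = 0x81
  0x81 ⊕ 0xA7 = 0x26
  0x26 ⊕ 0x00 = 0x26

26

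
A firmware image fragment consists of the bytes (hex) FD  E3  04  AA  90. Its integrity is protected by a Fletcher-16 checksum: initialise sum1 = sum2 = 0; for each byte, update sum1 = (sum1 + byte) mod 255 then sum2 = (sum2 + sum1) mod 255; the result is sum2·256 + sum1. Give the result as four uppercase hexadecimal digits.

7721

Running sums (mod 255):
  after byte 0 (FD): sum1=253, sum2=253
  after byte 1 (E3): sum1=225, sum2=223
  after byte 2 (04): sum1=229, sum2=197
  after byte 3 (AA): sum1=144, sum2=86
  after byte 4 (90): sum1=33, sum2=119
Checksum = sum2·256 + sum1 = 119·256 + 33 = 30497 = 0x7721.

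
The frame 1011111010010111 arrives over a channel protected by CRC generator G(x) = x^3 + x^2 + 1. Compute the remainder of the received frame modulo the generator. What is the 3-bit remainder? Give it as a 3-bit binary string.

Modulo-2 division of 1011111010010111 by 1101:
  pos 0: 1011 XOR 1101 = 0110
  pos 1: 1101 XOR 1101 = 0000
  pos 5: 1101 XOR 1101 = 0000
  pos 11: 1011 XOR 1101 = 0110
  pos 12: 1101 XOR 1101 = 0000
Remainder = 000 (zero — the frame passes the CRC check).

000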